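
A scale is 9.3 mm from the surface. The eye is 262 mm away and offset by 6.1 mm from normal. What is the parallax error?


error = h * offset / d
= 9.3 * 6.1 / 262
= 0.2165

0.2165


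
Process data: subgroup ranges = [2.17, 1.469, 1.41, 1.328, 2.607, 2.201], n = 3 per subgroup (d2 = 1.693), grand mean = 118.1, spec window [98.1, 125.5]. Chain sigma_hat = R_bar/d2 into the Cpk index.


R_bar = (2.17 + 1.469 + 1.41 + 1.328 + 2.607 + 2.201) / 6 = 1.8641667
sigma = R_bar / d2 = 1.8641667 / 1.693 = 1.1011026
Cp = (USL - LSL)/(6*sigma) = (125.5 - 98.1)/(6*1.1011026) = 4.1474
Cpu = (125.5 - 118.1)/(3*1.1011026) = 2.2402
Cpl = (118.1 - 98.1)/(3*1.1011026) = 6.0545
Cpk = min(Cpu, Cpl) = 2.2402

2.2402


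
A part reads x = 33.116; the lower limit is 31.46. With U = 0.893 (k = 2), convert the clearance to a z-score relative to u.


u = U / k = 0.893 / 2 = 0.4465
margin = |LSL - x| = |31.46 - 33.116| = 1.656
z = margin / u = 1.656 / 0.4465
z = 3.7088

3.7088


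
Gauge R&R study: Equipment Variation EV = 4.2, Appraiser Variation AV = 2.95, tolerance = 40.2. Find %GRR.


GRR = sqrt(EV^2 + AV^2) = sqrt(4.2^2 + 2.95^2) = 5.1324945
%GRR = GRR / tol * 100 = 5.1324945 / 40.2 * 100
%GRR = 12.7674

12.7674


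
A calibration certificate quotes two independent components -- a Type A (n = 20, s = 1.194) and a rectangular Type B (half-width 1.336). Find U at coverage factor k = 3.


u_A = s / sqrt(n) = 1.194 / sqrt(20) = 0.26698652
u_B = half_width / sqrt(3) = 1.336 / sqrt(3) = 0.77133996
uc = sqrt(u_A^2 + u_B^2) = sqrt(0.26698652^2 + 0.77133996^2) = 0.81623963
U = k * uc = 3 * 0.81623963
U = 2.4487

2.4487


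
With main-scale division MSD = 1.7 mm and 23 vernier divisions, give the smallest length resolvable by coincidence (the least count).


LC = MSD / n_div
= 1.7 / 23
= 0.0739

0.0739


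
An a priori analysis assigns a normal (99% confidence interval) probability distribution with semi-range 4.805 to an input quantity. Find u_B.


u_B = half_width / 2.576
u_B = 4.805 / 2.576
u_B = 1.8653

1.8653


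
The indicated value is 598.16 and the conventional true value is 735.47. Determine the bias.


Systematic error = measured - true
= 598.16 - 735.47
= -137.3100

-137.3100


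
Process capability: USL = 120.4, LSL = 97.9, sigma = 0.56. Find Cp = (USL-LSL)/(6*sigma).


Cp = (USL - LSL) / (6 * sigma)
= (120.4 - 97.9) / (6 * 0.56)
= 22.5000 / 3.3600
= 6.6964

6.6964


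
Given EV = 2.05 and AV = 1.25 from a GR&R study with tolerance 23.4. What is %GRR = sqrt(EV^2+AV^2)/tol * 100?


GRR = sqrt(EV^2 + AV^2) = sqrt(2.05^2 + 1.25^2) = 2.4010414
%GRR = GRR / tol * 100 = 2.4010414 / 23.4 * 100
%GRR = 10.2609

10.2609


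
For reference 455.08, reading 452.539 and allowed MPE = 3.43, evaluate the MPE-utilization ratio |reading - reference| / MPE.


e = indication - reference = 452.539 - 455.08 = -2.5410
|e| = 2.5410
ratio = |e| / MPE = 2.5410 / 3.43
ratio = 0.7408

0.7408


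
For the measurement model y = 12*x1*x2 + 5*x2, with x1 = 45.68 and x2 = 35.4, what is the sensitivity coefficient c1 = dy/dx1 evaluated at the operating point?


y = 12*x1*x2 + 5*x2
dy/dx1 = 12*x2
Evaluate at x2 = 35.4: c1 = 12 * 35.4
c1 = 424.8000

424.8000


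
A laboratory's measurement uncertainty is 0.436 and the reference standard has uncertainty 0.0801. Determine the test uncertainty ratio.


TUR = u_lab / u_ref
= 0.436 / 0.0801
= 5.4432

5.4432


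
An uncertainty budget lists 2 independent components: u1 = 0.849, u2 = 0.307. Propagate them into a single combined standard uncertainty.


uc = sqrt(0.849^2 + 0.307^2)
uc = sqrt(0.81505)
uc = 0.9028

0.9028


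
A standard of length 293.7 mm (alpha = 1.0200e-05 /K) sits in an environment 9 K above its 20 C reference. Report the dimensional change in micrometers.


dL = L * alpha * dT
= 293.7 * 1.0200e-05 * 9
= 0.0269617 mm
dL_um = 0.0269617 * 1000 = 26.9617 um

26.9617


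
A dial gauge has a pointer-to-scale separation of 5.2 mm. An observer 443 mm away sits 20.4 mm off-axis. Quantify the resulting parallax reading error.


error = h * offset / d
= 5.2 * 20.4 / 443
= 0.2395

0.2395


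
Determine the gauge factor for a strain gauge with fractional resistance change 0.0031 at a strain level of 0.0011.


GF = (dR/R) / epsilon
= 0.0031 / 0.0011
= 2.8182

2.8182


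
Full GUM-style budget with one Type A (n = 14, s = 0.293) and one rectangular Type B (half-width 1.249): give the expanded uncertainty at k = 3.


u_A = s / sqrt(n) = 0.293 / sqrt(14) = 0.078307544
u_B = half_width / sqrt(3) = 1.249 / sqrt(3) = 0.72111049
uc = sqrt(u_A^2 + u_B^2) = sqrt(0.078307544^2 + 0.72111049^2) = 0.72534985
U = k * uc = 3 * 0.72534985
U = 2.1760

2.1760


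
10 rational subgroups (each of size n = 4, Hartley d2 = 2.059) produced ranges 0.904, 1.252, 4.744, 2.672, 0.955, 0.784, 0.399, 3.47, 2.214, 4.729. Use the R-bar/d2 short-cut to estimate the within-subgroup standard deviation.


R_bar = (0.904 + 1.252 + 4.744 + 2.672 + 0.955 + 0.784 + 0.399 + 3.47 + 2.214 + 4.729) / 10
R_bar = 22.123 / 10 = 2.2123
sigma_hat = R_bar / d2 = 2.2123 / 2.059 = 1.0745

1.0745


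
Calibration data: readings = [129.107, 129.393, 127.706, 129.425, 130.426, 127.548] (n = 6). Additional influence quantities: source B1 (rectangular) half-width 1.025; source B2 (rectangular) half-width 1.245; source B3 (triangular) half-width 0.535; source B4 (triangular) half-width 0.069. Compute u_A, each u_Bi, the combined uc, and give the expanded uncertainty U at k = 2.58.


mean = (129.107 + 129.393 + 127.706 + 129.425 + 130.426 + 127.548) / 6 = 128.9341667
s = sqrt(sum((x - mean)^2)/(n-1)) = 1.1078569
u_A = s / sqrt(n) = 1.1078569 / sqrt(6) = 0.45228069
u_B1 = 1.025 / sqrt(3) = 0.59178403
u_B2 = 1.245 / sqrt(3) = 0.71880109
u_B3 = 0.535 / sqrt(6) = 0.21841284
u_B4 = 0.069 / sqrt(6) = 0.028169132
uc = sqrt(0.45228069^2 + 0.59178403^2 + 0.71880109^2 + 0.21841284^2 + 0.028169132^2) = 1.0582716
U = k * uc = 2.58 * 1.0582716
U = 2.7303

2.7303


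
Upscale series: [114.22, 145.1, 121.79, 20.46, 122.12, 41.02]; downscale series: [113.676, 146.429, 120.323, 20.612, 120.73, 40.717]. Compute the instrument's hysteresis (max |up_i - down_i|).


|114.22 - 113.676| = 0.5440
|145.1 - 146.429| = 1.3290
|121.79 - 120.323| = 1.4670
|20.46 - 20.612| = 0.1520
|122.12 - 120.73| = 1.3900
|41.02 - 40.717| = 0.3030
hysteresis = max(diffs) = 1.4670

1.4670


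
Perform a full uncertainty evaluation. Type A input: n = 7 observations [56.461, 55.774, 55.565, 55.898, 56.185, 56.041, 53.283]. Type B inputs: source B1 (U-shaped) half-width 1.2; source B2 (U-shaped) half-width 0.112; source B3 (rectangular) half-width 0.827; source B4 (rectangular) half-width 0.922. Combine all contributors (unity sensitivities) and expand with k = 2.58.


mean = (56.461 + 55.774 + 55.565 + 55.898 + 56.185 + 56.041 + 53.283) / 7 = 55.601
s = sqrt(sum((x - mean)^2)/(n-1)) = 1.0619804
u_A = s / sqrt(n) = 1.0619804 / sqrt(7) = 0.40139086
u_B1 = 1.2 / sqrt(2) = 0.84852814
u_B2 = 0.112 / sqrt(2) = 0.079195959
u_B3 = 0.827 / sqrt(3) = 0.47746867
u_B4 = 0.922 / sqrt(3) = 0.53231695
uc = sqrt(0.40139086^2 + 0.84852814^2 + 0.079195959^2 + 0.47746867^2 + 0.53231695^2) = 1.1826767
U = k * uc = 2.58 * 1.1826767
U = 3.0513

3.0513


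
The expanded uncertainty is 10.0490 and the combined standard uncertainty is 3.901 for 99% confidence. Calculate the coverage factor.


k = U / uc
k = 10.0490 / 3.901
k = 2.576

2.576


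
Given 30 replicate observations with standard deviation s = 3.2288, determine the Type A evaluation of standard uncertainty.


u_A = s / sqrt(n)
u_A = 3.2288 / sqrt(30)
u_A = 3.2288 / 5.4772256
u_A = 0.5895

0.5895


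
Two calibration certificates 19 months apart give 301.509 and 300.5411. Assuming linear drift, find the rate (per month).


rate = (v2 - v1) / months
= (300.5411 - 301.509) / 19
= -0.9679 / 19
= -0.0509

-0.0509


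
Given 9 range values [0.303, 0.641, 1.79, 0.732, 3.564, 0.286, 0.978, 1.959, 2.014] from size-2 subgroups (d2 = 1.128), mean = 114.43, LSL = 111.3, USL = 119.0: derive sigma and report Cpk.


R_bar = (0.303 + 0.641 + 1.79 + 0.732 + 3.564 + 0.286 + 0.978 + 1.959 + 2.014) / 9 = 1.363
sigma = R_bar / d2 = 1.363 / 1.128 = 1.2083333
Cp = (USL - LSL)/(6*sigma) = (119.0 - 111.3)/(6*1.2083333) = 1.0621
Cpu = (119.0 - 114.43)/(3*1.2083333) = 1.2607
Cpl = (114.43 - 111.3)/(3*1.2083333) = 0.8634
Cpk = min(Cpu, Cpl) = 0.8634

0.8634


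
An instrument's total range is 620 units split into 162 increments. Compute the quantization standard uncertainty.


resolution = range / divisions
resolution = 620 / 162 = 3.8271605
u_res = resolution / (2*sqrt(3))
u_res = 3.8271605 / 3.4641016
u_res = 1.1048

1.1048


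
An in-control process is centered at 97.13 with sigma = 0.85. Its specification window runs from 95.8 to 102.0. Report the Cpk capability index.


Cpu = (USL - mean) / (3*sigma) = (102.0 - 97.13) / (3*0.85) = 1.9098
Cpl = (mean - LSL) / (3*sigma) = (97.13 - 95.8) / (3*0.85) = 0.5216
Cpk = min(Cpu, Cpl) = 0.5216

0.5216


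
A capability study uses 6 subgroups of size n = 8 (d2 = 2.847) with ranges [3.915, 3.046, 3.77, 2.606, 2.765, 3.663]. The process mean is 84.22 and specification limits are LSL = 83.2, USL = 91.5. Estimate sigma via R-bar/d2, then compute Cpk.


R_bar = (3.915 + 3.046 + 3.77 + 2.606 + 2.765 + 3.663) / 6 = 3.2941667
sigma = R_bar / d2 = 3.2941667 / 2.847 = 1.1570659
Cp = (USL - LSL)/(6*sigma) = (91.5 - 83.2)/(6*1.1570659) = 1.1956
Cpu = (91.5 - 84.22)/(3*1.1570659) = 2.0973
Cpl = (84.22 - 83.2)/(3*1.1570659) = 0.2938
Cpk = min(Cpu, Cpl) = 0.2938

0.2938


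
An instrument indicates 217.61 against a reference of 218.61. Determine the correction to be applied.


Correction = standard - reading
= 218.61 - 217.61
= 1.0000

1.0000


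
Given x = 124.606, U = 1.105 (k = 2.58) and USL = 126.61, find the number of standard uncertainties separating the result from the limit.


u = U / k = 1.105 / 2.58 = 0.42829457
margin = |USL - x| = |126.61 - 124.606| = 2.004
z = margin / u = 2.004 / 0.42829457
z = 4.6790

4.6790


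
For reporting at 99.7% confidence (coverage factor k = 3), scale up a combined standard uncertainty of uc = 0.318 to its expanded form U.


U = k * uc
U = 3 * 0.318
U = 0.9540

0.9540


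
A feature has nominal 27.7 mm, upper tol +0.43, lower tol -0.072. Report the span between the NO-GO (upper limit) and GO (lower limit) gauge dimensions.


GO = nominal - lower_tol (smallest hole = maximum material condition)
GO = 27.7 - 0.072 = 27.628
NO-GO = nominal + upper_tol (largest hole = least material condition)
NO-GO = 27.7 + 0.43 = 28.13
spread = NO-GO - GO = 28.13 - 27.628 = 0.5020

0.5020


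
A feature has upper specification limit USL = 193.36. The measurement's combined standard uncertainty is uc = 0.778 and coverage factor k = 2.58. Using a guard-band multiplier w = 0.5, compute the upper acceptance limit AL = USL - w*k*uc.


U = k * uc = 2.58 * 0.778 = 2.00724
guard band g = w * U = 0.5 * 2.00724 = 1.00362
AL = USL - g = 193.36 - 1.00362
AL = 192.3564

192.3564


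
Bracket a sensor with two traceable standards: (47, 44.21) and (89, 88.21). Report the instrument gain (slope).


slope = (y2 - y1) / (x2 - x1)
= (88.21 - 44.21) / (89 - 47)
= 44.0000 / 42
= 1.0476

1.0476


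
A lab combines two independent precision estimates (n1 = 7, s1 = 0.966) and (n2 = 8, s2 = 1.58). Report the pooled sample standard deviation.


s_p = sqrt(((n1-1)*s1^2 + (n2-1)*s2^2) / (n1+n2-2))
numerator = (7-1)*0.966^2 + (8-1)*1.58^2 = 5.598936 + 17.4748 = 23.073736
denominator = 7 + 8 - 2 = 13
s_p^2 = 23.073736 / 13 = 1.7749028
s_p = sqrt(1.7749028) = 1.3323

1.3323


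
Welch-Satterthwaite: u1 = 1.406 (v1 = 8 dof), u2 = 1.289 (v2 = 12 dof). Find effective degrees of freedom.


uc = sqrt(u1^2 + u2^2) = sqrt(1.406^2 + 1.289^2) = 1.9074478
v_eff = uc^4 / (u1^4/v1 + u2^4/v2)
= 1.9074478^4 / (1.406^4/8 + 1.289^4/12)
= 13.237642 / 0.71853941
v_eff = 18.4230

18.4230


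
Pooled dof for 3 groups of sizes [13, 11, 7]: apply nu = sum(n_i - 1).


nu = sum_i (n_i - 1)
nu = ((13 - 1) + (11 - 1) + (7 - 1))
nu = 12 + 10 + 6
nu = 28

28


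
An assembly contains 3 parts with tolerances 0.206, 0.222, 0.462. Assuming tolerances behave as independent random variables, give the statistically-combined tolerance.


RSS = sqrt(0.206^2 + 0.222^2 + 0.462^2)
= sqrt(0.305164)
= 0.5524

0.5524


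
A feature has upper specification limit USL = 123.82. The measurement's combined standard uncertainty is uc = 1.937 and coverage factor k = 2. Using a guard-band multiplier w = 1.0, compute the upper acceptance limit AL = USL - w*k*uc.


U = k * uc = 2 * 1.937 = 3.874
guard band g = w * U = 1.0 * 3.874 = 3.874
AL = USL - g = 123.82 - 3.874
AL = 119.9460

119.9460


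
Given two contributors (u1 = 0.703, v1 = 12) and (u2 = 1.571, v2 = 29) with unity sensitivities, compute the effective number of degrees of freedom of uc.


uc = sqrt(u1^2 + u2^2) = sqrt(0.703^2 + 1.571^2) = 1.7211188
v_eff = uc^4 / (u1^4/v1 + u2^4/v2)
= 1.7211188^4 / (0.703^4/12 + 1.571^4/29)
= 8.7749246 / 0.23039583
v_eff = 38.0863

38.0863


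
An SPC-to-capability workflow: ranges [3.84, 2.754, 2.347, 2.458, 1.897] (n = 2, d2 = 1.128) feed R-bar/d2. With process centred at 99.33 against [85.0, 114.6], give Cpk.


R_bar = (3.84 + 2.754 + 2.347 + 2.458 + 1.897) / 5 = 2.6592
sigma = R_bar / d2 = 2.6592 / 1.128 = 2.3574468
Cp = (USL - LSL)/(6*sigma) = (114.6 - 85.0)/(6*2.3574468) = 2.0927
Cpu = (114.6 - 99.33)/(3*2.3574468) = 2.1591
Cpl = (99.33 - 85.0)/(3*2.3574468) = 2.0262
Cpk = min(Cpu, Cpl) = 2.0262

2.0262


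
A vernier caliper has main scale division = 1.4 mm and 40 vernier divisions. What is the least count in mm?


LC = MSD / n_div
= 1.4 / 40
= 0.0350

0.0350


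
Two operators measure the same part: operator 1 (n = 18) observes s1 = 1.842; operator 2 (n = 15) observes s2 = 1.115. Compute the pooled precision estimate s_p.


s_p = sqrt(((n1-1)*s1^2 + (n2-1)*s2^2) / (n1+n2-2))
numerator = (18-1)*1.842^2 + (15-1)*1.115^2 = 57.680388 + 17.40515 = 75.085538
denominator = 18 + 15 - 2 = 31
s_p^2 = 75.085538 / 31 = 2.4221141
s_p = sqrt(2.4221141) = 1.5563

1.5563


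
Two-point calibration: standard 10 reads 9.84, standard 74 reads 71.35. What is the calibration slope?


slope = (y2 - y1) / (x2 - x1)
= (71.35 - 9.84) / (74 - 10)
= 61.5100 / 64
= 0.9611

0.9611


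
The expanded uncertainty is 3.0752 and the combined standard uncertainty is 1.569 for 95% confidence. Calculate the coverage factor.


k = U / uc
k = 3.0752 / 1.569
k = 1.96

1.96


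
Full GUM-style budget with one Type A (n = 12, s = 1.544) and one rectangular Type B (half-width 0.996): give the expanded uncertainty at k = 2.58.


u_A = s / sqrt(n) = 1.544 / sqrt(12) = 0.44571441
u_B = half_width / sqrt(3) = 0.996 / sqrt(3) = 0.57504087
uc = sqrt(u_A^2 + u_B^2) = sqrt(0.44571441^2 + 0.57504087^2) = 0.72755298
U = k * uc = 2.58 * 0.72755298
U = 1.8771

1.8771


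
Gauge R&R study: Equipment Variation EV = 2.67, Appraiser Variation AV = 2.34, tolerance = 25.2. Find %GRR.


GRR = sqrt(EV^2 + AV^2) = sqrt(2.67^2 + 2.34^2) = 3.5502817
%GRR = GRR / tol * 100 = 3.5502817 / 25.2 * 100
%GRR = 14.0884

14.0884


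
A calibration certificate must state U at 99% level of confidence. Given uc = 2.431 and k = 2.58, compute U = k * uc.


U = k * uc
U = 2.58 * 2.431
U = 6.2720

6.2720


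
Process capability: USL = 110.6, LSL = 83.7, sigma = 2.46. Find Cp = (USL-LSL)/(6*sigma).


Cp = (USL - LSL) / (6 * sigma)
= (110.6 - 83.7) / (6 * 2.46)
= 26.9000 / 14.7600
= 1.8225

1.8225


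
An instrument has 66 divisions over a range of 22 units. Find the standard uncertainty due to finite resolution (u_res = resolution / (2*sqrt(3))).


resolution = range / divisions
resolution = 22 / 66 = 0.33333333
u_res = resolution / (2*sqrt(3))
u_res = 0.33333333 / 3.4641016
u_res = 0.0962

0.0962


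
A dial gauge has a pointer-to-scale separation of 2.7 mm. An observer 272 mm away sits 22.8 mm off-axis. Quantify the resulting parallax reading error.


error = h * offset / d
= 2.7 * 22.8 / 272
= 0.2263

0.2263


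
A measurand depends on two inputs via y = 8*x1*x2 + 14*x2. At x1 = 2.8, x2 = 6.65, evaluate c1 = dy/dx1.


y = 8*x1*x2 + 14*x2
dy/dx1 = 8*x2
Evaluate at x2 = 6.65: c1 = 8 * 6.65
c1 = 53.2000

53.2000


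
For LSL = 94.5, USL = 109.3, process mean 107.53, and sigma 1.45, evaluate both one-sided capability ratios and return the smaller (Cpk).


Cpu = (USL - mean) / (3*sigma) = (109.3 - 107.53) / (3*1.45) = 0.4069
Cpl = (mean - LSL) / (3*sigma) = (107.53 - 94.5) / (3*1.45) = 2.9954
Cpk = min(Cpu, Cpl) = 0.4069

0.4069


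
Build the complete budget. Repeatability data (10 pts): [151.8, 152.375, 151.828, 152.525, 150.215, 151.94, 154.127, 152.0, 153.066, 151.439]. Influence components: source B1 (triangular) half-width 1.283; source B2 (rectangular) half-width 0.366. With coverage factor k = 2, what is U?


mean = (151.8 + 152.375 + 151.828 + 152.525 + 150.215 + 151.94 + 154.127 + 152.0 + 153.066 + 151.439) / 10 = 152.1315
s = sqrt(sum((x - mean)^2)/(n-1)) = 1.0262089
u_A = s / sqrt(n) = 1.0262089 / sqrt(10) = 0.32451575
u_B1 = 1.283 / sqrt(6) = 0.52378256
u_B2 = 0.366 / sqrt(3) = 0.2113102
uc = sqrt(0.32451575^2 + 0.52378256^2 + 0.2113102^2) = 0.65139131
U = k * uc = 2 * 0.65139131
U = 1.3028

1.3028


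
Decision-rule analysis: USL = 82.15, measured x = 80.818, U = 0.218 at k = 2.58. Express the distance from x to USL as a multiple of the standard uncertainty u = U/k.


u = U / k = 0.218 / 2.58 = 0.084496124
margin = |USL - x| = |82.15 - 80.818| = 1.332
z = margin / u = 1.332 / 0.084496124
z = 15.7640

15.7640


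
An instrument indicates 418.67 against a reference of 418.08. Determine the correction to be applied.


Correction = standard - reading
= 418.08 - 418.67
= -0.5900

-0.5900


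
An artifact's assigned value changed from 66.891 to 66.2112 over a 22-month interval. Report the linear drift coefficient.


rate = (v2 - v1) / months
= (66.2112 - 66.891) / 22
= -0.6798 / 22
= -0.0309

-0.0309


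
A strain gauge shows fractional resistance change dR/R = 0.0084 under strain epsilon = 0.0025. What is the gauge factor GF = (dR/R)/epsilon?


GF = (dR/R) / epsilon
= 0.0084 / 0.0025
= 3.3600

3.3600


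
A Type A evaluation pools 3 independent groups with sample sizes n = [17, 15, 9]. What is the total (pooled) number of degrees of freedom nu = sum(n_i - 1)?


nu = sum_i (n_i - 1)
nu = ((17 - 1) + (15 - 1) + (9 - 1))
nu = 16 + 14 + 8
nu = 38

38


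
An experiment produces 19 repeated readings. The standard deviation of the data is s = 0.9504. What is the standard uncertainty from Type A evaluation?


u_A = s / sqrt(n)
u_A = 0.9504 / sqrt(19)
u_A = 0.9504 / 4.3588989
u_A = 0.2180

0.2180


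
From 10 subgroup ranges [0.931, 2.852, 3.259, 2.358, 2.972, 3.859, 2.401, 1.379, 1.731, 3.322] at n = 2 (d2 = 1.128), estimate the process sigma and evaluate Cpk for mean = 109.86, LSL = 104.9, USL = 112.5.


R_bar = (0.931 + 2.852 + 3.259 + 2.358 + 2.972 + 3.859 + 2.401 + 1.379 + 1.731 + 3.322) / 10 = 2.5064
sigma = R_bar / d2 = 2.5064 / 1.128 = 2.2219858
Cp = (USL - LSL)/(6*sigma) = (112.5 - 104.9)/(6*2.2219858) = 0.5701
Cpu = (112.5 - 109.86)/(3*2.2219858) = 0.3960
Cpl = (109.86 - 104.9)/(3*2.2219858) = 0.7441
Cpk = min(Cpu, Cpl) = 0.3960

0.3960


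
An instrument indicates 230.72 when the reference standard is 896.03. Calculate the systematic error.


Systematic error = measured - true
= 230.72 - 896.03
= -665.3100

-665.3100


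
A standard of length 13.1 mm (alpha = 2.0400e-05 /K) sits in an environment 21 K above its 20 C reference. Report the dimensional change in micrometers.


dL = L * alpha * dT
= 13.1 * 2.0400e-05 * 21
= 0.0056120 mm
dL_um = 0.0056120 * 1000 = 5.6120 um

5.6120


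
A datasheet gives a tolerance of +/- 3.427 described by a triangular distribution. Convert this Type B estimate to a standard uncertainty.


u_B = half_width / sqrt(6)
u_B = 3.427 / 2.4494897
u_B = 1.3991

1.3991


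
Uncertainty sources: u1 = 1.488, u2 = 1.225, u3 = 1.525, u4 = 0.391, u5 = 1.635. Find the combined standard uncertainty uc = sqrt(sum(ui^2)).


uc = sqrt(1.488^2 + 1.225^2 + 1.525^2 + 0.391^2 + 1.635^2)
uc = sqrt(8.8665)
uc = 2.9777

2.9777


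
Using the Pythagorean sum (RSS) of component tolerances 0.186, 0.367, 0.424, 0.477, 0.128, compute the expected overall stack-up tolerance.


RSS = sqrt(0.186^2 + 0.367^2 + 0.424^2 + 0.477^2 + 0.128^2)
= sqrt(0.592974)
= 0.7700

0.7700


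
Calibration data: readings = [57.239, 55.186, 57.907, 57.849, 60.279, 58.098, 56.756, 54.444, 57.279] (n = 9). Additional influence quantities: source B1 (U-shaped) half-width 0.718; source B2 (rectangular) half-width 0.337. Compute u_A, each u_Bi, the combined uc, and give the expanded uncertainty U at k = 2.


mean = (57.239 + 55.186 + 57.907 + 57.849 + 60.279 + 58.098 + 56.756 + 54.444 + 57.279) / 9 = 57.22633333
s = sqrt(sum((x - mean)^2)/(n-1)) = 1.6977222
u_A = s / sqrt(n) = 1.6977222 / sqrt(9) = 0.5659074
u_B1 = 0.718 / sqrt(2) = 0.50770267
u_B2 = 0.337 / sqrt(3) = 0.19456704
uc = sqrt(0.5659074^2 + 0.50770267^2 + 0.19456704^2) = 0.78477355
U = k * uc = 2 * 0.78477355
U = 1.5695

1.5695


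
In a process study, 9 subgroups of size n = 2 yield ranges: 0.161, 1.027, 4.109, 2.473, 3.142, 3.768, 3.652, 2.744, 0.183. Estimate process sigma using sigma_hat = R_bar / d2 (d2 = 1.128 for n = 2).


R_bar = (0.161 + 1.027 + 4.109 + 2.473 + 3.142 + 3.768 + 3.652 + 2.744 + 0.183) / 9
R_bar = 21.259 / 9 = 2.3621111
sigma_hat = R_bar / d2 = 2.3621111 / 1.128 = 2.0941

2.0941


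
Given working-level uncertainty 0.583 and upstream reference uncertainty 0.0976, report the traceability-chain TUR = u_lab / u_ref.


TUR = u_lab / u_ref
= 0.583 / 0.0976
= 5.9734

5.9734


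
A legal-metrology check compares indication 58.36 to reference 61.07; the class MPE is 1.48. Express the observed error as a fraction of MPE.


e = indication - reference = 58.36 - 61.07 = -2.7100
|e| = 2.7100
ratio = |e| / MPE = 2.7100 / 1.48
ratio = 1.8311

1.8311


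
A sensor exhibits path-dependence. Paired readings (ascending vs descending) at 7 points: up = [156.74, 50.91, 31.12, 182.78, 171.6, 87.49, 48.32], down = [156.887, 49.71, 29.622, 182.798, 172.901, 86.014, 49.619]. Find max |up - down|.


|156.74 - 156.887| = 0.1470
|50.91 - 49.71| = 1.2000
|31.12 - 29.622| = 1.4980
|182.78 - 182.798| = 0.0180
|171.6 - 172.901| = 1.3010
|87.49 - 86.014| = 1.4760
|48.32 - 49.619| = 1.2990
hysteresis = max(diffs) = 1.4980

1.4980


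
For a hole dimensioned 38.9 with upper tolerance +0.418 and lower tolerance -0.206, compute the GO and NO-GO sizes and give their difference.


GO = nominal - lower_tol (smallest hole = maximum material condition)
GO = 38.9 - 0.206 = 38.694
NO-GO = nominal + upper_tol (largest hole = least material condition)
NO-GO = 38.9 + 0.418 = 39.318
spread = NO-GO - GO = 39.318 - 38.694 = 0.6240

0.6240


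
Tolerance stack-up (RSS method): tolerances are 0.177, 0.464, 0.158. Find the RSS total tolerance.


RSS = sqrt(0.177^2 + 0.464^2 + 0.158^2)
= sqrt(0.271589)
= 0.5211

0.5211


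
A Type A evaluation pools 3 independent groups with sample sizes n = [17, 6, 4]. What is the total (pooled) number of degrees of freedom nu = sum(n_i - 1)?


nu = sum_i (n_i - 1)
nu = ((17 - 1) + (6 - 1) + (4 - 1))
nu = 16 + 5 + 3
nu = 24

24


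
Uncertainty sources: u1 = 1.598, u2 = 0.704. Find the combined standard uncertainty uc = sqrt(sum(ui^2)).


uc = sqrt(1.598^2 + 0.704^2)
uc = sqrt(3.04922)
uc = 1.7462

1.7462


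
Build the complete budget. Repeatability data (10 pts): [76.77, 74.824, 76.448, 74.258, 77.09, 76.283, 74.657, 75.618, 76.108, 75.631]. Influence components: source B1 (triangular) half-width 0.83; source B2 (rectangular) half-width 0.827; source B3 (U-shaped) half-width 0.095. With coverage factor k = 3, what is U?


mean = (76.77 + 74.824 + 76.448 + 74.258 + 77.09 + 76.283 + 74.657 + 75.618 + 76.108 + 75.631) / 10 = 75.7687
s = sqrt(sum((x - mean)^2)/(n-1)) = 0.94526505
u_A = s / sqrt(n) = 0.94526505 / sqrt(10) = 0.29891906
u_B1 = 0.83 / sqrt(6) = 0.33884608
u_B2 = 0.827 / sqrt(3) = 0.47746867
u_B3 = 0.095 / sqrt(2) = 0.067175144
uc = sqrt(0.29891906^2 + 0.33884608^2 + 0.47746867^2 + 0.067175144^2) = 0.66080111
U = k * uc = 3 * 0.66080111
U = 1.9824

1.9824


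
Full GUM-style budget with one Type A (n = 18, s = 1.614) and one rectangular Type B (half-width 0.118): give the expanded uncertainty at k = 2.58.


u_A = s / sqrt(n) = 1.614 / sqrt(18) = 0.38042345
u_B = half_width / sqrt(3) = 0.118 / sqrt(3) = 0.068127332
uc = sqrt(u_A^2 + u_B^2) = sqrt(0.38042345^2 + 0.068127332^2) = 0.38647553
U = k * uc = 2.58 * 0.38647553
U = 0.9971

0.9971


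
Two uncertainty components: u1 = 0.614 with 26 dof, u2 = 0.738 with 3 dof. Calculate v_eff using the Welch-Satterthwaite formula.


uc = sqrt(u1^2 + u2^2) = sqrt(0.614^2 + 0.738^2) = 0.96002083
v_eff = uc^4 / (u1^4/v1 + u2^4/v2)
= 0.96002083^4 / (0.614^4/26 + 0.738^4/3)
= 0.84942028 / 0.10434541
v_eff = 8.1405

8.1405


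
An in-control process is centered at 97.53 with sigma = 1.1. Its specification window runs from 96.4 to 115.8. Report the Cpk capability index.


Cpu = (USL - mean) / (3*sigma) = (115.8 - 97.53) / (3*1.1) = 5.5364
Cpl = (mean - LSL) / (3*sigma) = (97.53 - 96.4) / (3*1.1) = 0.3424
Cpk = min(Cpu, Cpl) = 0.3424

0.3424


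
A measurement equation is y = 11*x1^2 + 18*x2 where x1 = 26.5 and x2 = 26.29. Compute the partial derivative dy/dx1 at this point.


y = 11*x1^2 + 18*x2
dy/dx1 = 2*11*x1
Evaluate at x1 = 26.5: c1 = 22 * 26.5
c1 = 583.0000

583.0000


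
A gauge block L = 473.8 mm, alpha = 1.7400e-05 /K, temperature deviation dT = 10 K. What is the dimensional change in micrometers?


dL = L * alpha * dT
= 473.8 * 1.7400e-05 * 10
= 0.0824412 mm
dL_um = 0.0824412 * 1000 = 82.4412 um

82.4412


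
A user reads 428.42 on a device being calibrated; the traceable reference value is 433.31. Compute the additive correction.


Correction = standard - reading
= 433.31 - 428.42
= 4.8900

4.8900


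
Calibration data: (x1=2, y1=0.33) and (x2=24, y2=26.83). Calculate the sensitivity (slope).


slope = (y2 - y1) / (x2 - x1)
= (26.83 - 0.33) / (24 - 2)
= 26.5000 / 22
= 1.2045

1.2045


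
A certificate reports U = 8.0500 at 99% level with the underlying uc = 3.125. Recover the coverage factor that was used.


k = U / uc
k = 8.0500 / 3.125
k = 2.576

2.576


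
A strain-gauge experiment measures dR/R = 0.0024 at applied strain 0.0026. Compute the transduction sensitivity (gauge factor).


GF = (dR/R) / epsilon
= 0.0024 / 0.0026
= 0.9231

0.9231


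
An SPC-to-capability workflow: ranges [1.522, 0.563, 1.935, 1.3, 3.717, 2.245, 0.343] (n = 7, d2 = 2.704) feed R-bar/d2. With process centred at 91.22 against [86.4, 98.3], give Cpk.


R_bar = (1.522 + 0.563 + 1.935 + 1.3 + 3.717 + 2.245 + 0.343) / 7 = 1.6607143
sigma = R_bar / d2 = 1.6607143 / 2.704 = 0.61416949
Cp = (USL - LSL)/(6*sigma) = (98.3 - 86.4)/(6*0.61416949) = 3.2293
Cpu = (98.3 - 91.22)/(3*0.61416949) = 3.8426
Cpl = (91.22 - 86.4)/(3*0.61416949) = 2.6160
Cpk = min(Cpu, Cpl) = 2.6160

2.6160


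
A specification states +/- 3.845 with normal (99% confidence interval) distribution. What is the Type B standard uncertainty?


u_B = half_width / 2.576
u_B = 3.845 / 2.576
u_B = 1.4926

1.4926


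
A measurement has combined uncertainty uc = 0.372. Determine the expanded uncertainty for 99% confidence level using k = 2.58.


U = k * uc
U = 2.58 * 0.372
U = 0.9598

0.9598


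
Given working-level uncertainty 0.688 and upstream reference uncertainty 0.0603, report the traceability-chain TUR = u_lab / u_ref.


TUR = u_lab / u_ref
= 0.688 / 0.0603
= 11.4096

11.4096


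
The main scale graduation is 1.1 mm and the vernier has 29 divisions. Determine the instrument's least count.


LC = MSD / n_div
= 1.1 / 29
= 0.0379

0.0379


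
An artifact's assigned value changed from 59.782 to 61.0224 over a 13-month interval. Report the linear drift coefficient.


rate = (v2 - v1) / months
= (61.0224 - 59.782) / 13
= 1.2404 / 13
= 0.0954

0.0954


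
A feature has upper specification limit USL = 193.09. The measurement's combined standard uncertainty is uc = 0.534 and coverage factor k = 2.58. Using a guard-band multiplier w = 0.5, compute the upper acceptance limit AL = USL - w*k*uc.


U = k * uc = 2.58 * 0.534 = 1.37772
guard band g = w * U = 0.5 * 1.37772 = 0.68886
AL = USL - g = 193.09 - 0.68886
AL = 192.4011

192.4011


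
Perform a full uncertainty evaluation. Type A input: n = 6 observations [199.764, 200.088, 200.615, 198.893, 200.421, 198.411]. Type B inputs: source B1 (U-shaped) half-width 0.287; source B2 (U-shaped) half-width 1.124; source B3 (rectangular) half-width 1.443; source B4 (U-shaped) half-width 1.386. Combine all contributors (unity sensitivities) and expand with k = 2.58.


mean = (199.764 + 200.088 + 200.615 + 198.893 + 200.421 + 198.411) / 6 = 199.6986667
s = sqrt(sum((x - mean)^2)/(n-1)) = 0.87458165
u_A = s / sqrt(n) = 0.87458165 / sqrt(6) = 0.35704646
u_B1 = 0.287 / sqrt(2) = 0.20293965
u_B2 = 1.124 / sqrt(2) = 0.79478802
u_B3 = 1.443 / sqrt(3) = 0.83311644
u_B4 = 1.386 / sqrt(2) = 0.98005
uc = sqrt(0.35704646^2 + 0.20293965^2 + 0.79478802^2 + 0.83311644^2 + 0.98005^2) = 1.5668234
U = k * uc = 2.58 * 1.5668234
U = 4.0424

4.0424


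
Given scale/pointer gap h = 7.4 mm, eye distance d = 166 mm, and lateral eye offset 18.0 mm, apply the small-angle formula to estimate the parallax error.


error = h * offset / d
= 7.4 * 18.0 / 166
= 0.8024

0.8024


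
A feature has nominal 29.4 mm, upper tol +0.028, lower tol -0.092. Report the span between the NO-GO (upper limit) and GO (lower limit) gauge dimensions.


GO = nominal - lower_tol (smallest hole = maximum material condition)
GO = 29.4 - 0.092 = 29.308
NO-GO = nominal + upper_tol (largest hole = least material condition)
NO-GO = 29.4 + 0.028 = 29.428
spread = NO-GO - GO = 29.428 - 29.308 = 0.1200

0.1200


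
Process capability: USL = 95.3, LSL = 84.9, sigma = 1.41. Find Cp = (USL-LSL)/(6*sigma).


Cp = (USL - LSL) / (6 * sigma)
= (95.3 - 84.9) / (6 * 1.41)
= 10.4000 / 8.4600
= 1.2293

1.2293


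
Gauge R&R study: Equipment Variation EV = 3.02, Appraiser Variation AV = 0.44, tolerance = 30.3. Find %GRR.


GRR = sqrt(EV^2 + AV^2) = sqrt(3.02^2 + 0.44^2) = 3.0518847
%GRR = GRR / tol * 100 = 3.0518847 / 30.3 * 100
%GRR = 10.0722

10.0722


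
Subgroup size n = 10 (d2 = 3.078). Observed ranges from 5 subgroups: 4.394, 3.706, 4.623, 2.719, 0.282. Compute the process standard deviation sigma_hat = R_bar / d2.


R_bar = (4.394 + 3.706 + 4.623 + 2.719 + 0.282) / 5
R_bar = 15.724 / 5 = 3.1448
sigma_hat = R_bar / d2 = 3.1448 / 3.078 = 1.0217

1.0217


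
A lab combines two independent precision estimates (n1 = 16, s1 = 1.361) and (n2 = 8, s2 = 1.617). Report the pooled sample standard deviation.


s_p = sqrt(((n1-1)*s1^2 + (n2-1)*s2^2) / (n1+n2-2))
numerator = (16-1)*1.361^2 + (8-1)*1.617^2 = 27.784815 + 18.302823 = 46.087638
denominator = 16 + 8 - 2 = 22
s_p^2 = 46.087638 / 22 = 2.0948926
s_p = sqrt(2.0948926) = 1.4474

1.4474


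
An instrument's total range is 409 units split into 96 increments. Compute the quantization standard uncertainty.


resolution = range / divisions
resolution = 409 / 96 = 4.2604167
u_res = resolution / (2*sqrt(3))
u_res = 4.2604167 / 3.4641016
u_res = 1.2299

1.2299


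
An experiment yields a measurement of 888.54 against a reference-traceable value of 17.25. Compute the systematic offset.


Systematic error = measured - true
= 888.54 - 17.25
= 871.2900

871.2900


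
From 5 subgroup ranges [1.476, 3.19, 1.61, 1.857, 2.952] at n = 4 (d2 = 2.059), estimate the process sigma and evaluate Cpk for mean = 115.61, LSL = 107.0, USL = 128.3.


R_bar = (1.476 + 3.19 + 1.61 + 1.857 + 2.952) / 5 = 2.217
sigma = R_bar / d2 = 2.217 / 2.059 = 1.0767363
Cp = (USL - LSL)/(6*sigma) = (128.3 - 107.0)/(6*1.0767363) = 3.2970
Cpu = (128.3 - 115.61)/(3*1.0767363) = 3.9285
Cpl = (115.61 - 107.0)/(3*1.0767363) = 2.6655
Cpk = min(Cpu, Cpl) = 2.6655

2.6655


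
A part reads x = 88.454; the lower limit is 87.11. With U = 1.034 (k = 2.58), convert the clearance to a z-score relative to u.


u = U / k = 1.034 / 2.58 = 0.40077519
margin = |LSL - x| = |87.11 - 88.454| = 1.344
z = margin / u = 1.344 / 0.40077519
z = 3.3535

3.3535


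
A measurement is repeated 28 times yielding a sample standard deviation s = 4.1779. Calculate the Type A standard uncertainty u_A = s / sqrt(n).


u_A = s / sqrt(n)
u_A = 4.1779 / sqrt(28)
u_A = 4.1779 / 5.2915026
u_A = 0.7895

0.7895


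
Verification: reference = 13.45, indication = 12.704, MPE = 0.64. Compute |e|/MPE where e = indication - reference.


e = indication - reference = 12.704 - 13.45 = -0.7460
|e| = 0.7460
ratio = |e| / MPE = 0.7460 / 0.64
ratio = 1.1656

1.1656


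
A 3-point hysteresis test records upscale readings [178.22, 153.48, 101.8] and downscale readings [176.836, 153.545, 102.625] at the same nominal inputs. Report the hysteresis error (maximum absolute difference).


|178.22 - 176.836| = 1.3840
|153.48 - 153.545| = 0.0650
|101.8 - 102.625| = 0.8250
hysteresis = max(diffs) = 1.3840

1.3840


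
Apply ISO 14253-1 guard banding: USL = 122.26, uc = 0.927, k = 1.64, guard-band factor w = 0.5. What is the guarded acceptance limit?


U = k * uc = 1.64 * 0.927 = 1.52028
guard band g = w * U = 0.5 * 1.52028 = 0.76014
AL = USL - g = 122.26 - 0.76014
AL = 121.4999

121.4999


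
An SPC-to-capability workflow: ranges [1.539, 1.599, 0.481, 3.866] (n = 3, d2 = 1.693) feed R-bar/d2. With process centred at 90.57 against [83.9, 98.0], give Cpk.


R_bar = (1.539 + 1.599 + 0.481 + 3.866) / 4 = 1.87125
sigma = R_bar / d2 = 1.87125 / 1.693 = 1.1052865
Cp = (USL - LSL)/(6*sigma) = (98.0 - 83.9)/(6*1.1052865) = 2.1261
Cpu = (98.0 - 90.57)/(3*1.1052865) = 2.2407
Cpl = (90.57 - 83.9)/(3*1.1052865) = 2.0115
Cpk = min(Cpu, Cpl) = 2.0115

2.0115


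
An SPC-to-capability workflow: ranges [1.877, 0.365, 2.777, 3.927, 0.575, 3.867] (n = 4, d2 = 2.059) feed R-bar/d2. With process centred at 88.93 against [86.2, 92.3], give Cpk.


R_bar = (1.877 + 0.365 + 2.777 + 3.927 + 0.575 + 3.867) / 6 = 2.2313333
sigma = R_bar / d2 = 2.2313333 / 2.059 = 1.0836976
Cp = (USL - LSL)/(6*sigma) = (92.3 - 86.2)/(6*1.0836976) = 0.9381
Cpu = (92.3 - 88.93)/(3*1.0836976) = 1.0366
Cpl = (88.93 - 86.2)/(3*1.0836976) = 0.8397
Cpk = min(Cpu, Cpl) = 0.8397

0.8397


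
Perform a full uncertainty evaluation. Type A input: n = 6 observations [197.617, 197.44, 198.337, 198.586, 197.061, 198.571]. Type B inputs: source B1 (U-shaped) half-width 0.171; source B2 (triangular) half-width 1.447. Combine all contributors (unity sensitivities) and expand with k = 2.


mean = (197.617 + 197.44 + 198.337 + 198.586 + 197.061 + 198.571) / 6 = 197.9353333
s = sqrt(sum((x - mean)^2)/(n-1)) = 0.64806255
u_A = s / sqrt(n) = 0.64806255 / sqrt(6) = 0.26457043
u_B1 = 0.171 / sqrt(2) = 0.12091526
u_B2 = 1.447 / sqrt(6) = 0.59073528
uc = sqrt(0.26457043^2 + 0.12091526^2 + 0.59073528^2) = 0.65847261
U = k * uc = 2 * 0.65847261
U = 1.3169

1.3169


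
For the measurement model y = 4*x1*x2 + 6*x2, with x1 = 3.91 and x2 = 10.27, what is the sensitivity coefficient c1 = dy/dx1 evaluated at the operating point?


y = 4*x1*x2 + 6*x2
dy/dx1 = 4*x2
Evaluate at x2 = 10.27: c1 = 4 * 10.27
c1 = 41.0800

41.0800


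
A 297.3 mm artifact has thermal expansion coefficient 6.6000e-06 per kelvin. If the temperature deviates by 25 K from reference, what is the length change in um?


dL = L * alpha * dT
= 297.3 * 6.6000e-06 * 25
= 0.0490545 mm
dL_um = 0.0490545 * 1000 = 49.0545 um

49.0545


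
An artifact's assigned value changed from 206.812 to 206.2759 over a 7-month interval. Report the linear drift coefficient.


rate = (v2 - v1) / months
= (206.2759 - 206.812) / 7
= -0.5361 / 7
= -0.0766

-0.0766


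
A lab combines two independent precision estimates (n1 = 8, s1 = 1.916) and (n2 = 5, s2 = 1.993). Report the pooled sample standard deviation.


s_p = sqrt(((n1-1)*s1^2 + (n2-1)*s2^2) / (n1+n2-2))
numerator = (8-1)*1.916^2 + (5-1)*1.993^2 = 25.697392 + 15.888196 = 41.585588
denominator = 8 + 5 - 2 = 11
s_p^2 = 41.585588 / 11 = 3.780508
s_p = sqrt(3.780508) = 1.9444

1.9444


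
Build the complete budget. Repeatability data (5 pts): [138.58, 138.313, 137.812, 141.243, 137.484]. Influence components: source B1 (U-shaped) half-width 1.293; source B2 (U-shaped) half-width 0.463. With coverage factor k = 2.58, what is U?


mean = (138.58 + 138.313 + 137.812 + 141.243 + 137.484) / 5 = 138.6864
s = sqrt(sum((x - mean)^2)/(n-1)) = 1.4914165
u_A = s / sqrt(n) = 1.4914165 / sqrt(5) = 0.66698174
u_B1 = 1.293 / sqrt(2) = 0.91428907
u_B2 = 0.463 / sqrt(2) = 0.32739044
uc = sqrt(0.66698174^2 + 0.91428907^2 + 0.32739044^2) = 1.1781229
U = k * uc = 2.58 * 1.1781229
U = 3.0396

3.0396


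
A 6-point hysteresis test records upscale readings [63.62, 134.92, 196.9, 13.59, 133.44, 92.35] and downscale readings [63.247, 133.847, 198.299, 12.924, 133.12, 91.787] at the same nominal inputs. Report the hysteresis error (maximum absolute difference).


|63.62 - 63.247| = 0.3730
|134.92 - 133.847| = 1.0730
|196.9 - 198.299| = 1.3990
|13.59 - 12.924| = 0.6660
|133.44 - 133.12| = 0.3200
|92.35 - 91.787| = 0.5630
hysteresis = max(diffs) = 1.3990

1.3990


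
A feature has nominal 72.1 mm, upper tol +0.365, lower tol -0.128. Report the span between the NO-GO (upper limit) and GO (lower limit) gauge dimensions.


GO = nominal - lower_tol (smallest hole = maximum material condition)
GO = 72.1 - 0.128 = 71.972
NO-GO = nominal + upper_tol (largest hole = least material condition)
NO-GO = 72.1 + 0.365 = 72.465
spread = NO-GO - GO = 72.465 - 71.972 = 0.4930

0.4930


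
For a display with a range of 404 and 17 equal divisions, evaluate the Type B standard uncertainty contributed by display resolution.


resolution = range / divisions
resolution = 404 / 17 = 23.764706
u_res = resolution / (2*sqrt(3))
u_res = 23.764706 / 3.4641016
u_res = 6.8603

6.8603


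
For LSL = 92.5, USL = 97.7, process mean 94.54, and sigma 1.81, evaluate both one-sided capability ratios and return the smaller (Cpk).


Cpu = (USL - mean) / (3*sigma) = (97.7 - 94.54) / (3*1.81) = 0.5820
Cpl = (mean - LSL) / (3*sigma) = (94.54 - 92.5) / (3*1.81) = 0.3757
Cpk = min(Cpu, Cpl) = 0.3757

0.3757


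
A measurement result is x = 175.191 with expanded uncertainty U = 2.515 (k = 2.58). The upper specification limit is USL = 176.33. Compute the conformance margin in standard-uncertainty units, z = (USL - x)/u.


u = U / k = 2.515 / 2.58 = 0.9748062
margin = |USL - x| = |176.33 - 175.191| = 1.139
z = margin / u = 1.139 / 0.9748062
z = 1.1684

1.1684


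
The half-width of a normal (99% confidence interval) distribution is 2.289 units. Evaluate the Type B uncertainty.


u_B = half_width / 2.576
u_B = 2.289 / 2.576
u_B = 0.8886

0.8886


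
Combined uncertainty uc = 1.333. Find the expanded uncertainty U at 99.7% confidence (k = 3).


U = k * uc
U = 3 * 1.333
U = 3.9990

3.9990


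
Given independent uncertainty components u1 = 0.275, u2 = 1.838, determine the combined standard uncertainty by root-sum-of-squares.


uc = sqrt(0.275^2 + 1.838^2)
uc = sqrt(3.453869)
uc = 1.8585

1.8585


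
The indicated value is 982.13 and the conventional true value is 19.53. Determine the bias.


Systematic error = measured - true
= 982.13 - 19.53
= 962.6000

962.6000


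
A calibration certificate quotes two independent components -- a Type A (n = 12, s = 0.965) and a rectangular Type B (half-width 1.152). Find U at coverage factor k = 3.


u_A = s / sqrt(n) = 0.965 / sqrt(12) = 0.2785715
u_B = half_width / sqrt(3) = 1.152 / sqrt(3) = 0.66510751
uc = sqrt(u_A^2 + u_B^2) = sqrt(0.2785715^2 + 0.66510751^2) = 0.72108951
U = k * uc = 3 * 0.72108951
U = 2.1633

2.1633
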